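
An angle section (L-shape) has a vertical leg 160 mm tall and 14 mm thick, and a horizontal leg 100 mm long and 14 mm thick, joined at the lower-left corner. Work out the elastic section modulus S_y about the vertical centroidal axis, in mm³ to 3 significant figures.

S_y ≈ 3.62 × 10⁴ mm³

Break the section into simple shapes (no overlaps), measuring from the bottom-left corner of the bounding box.
Vertical leg: 14 × 160, A = 2 240 mm², x = 7 mm, Ī = 36 587 mm⁴.
Horizontal leg (remainder): 86 × 14, A = 1 204 mm², x = 57 mm, Ī = 742 065 mm⁴.
Centroid: x̄ = ΣA·x / ΣA = 24.48 mm.
Transfer each piece to the vertical centroidal axis using Ī + A·d² with d = x − 24.48:
  vertical leg: d = -17.48 mm → contributes +720 994 mm⁴
  horizontal leg (remainder): d = 32.52 mm → contributes +2 015 381 mm⁴
Total I = 2 736 376 mm⁴.
Extreme fibre distance c = 75.52 mm; S = I/c = 36 234 mm³.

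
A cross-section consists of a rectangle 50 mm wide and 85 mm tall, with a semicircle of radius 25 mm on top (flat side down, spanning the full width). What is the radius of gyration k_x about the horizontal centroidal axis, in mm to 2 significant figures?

Decompose the section into non-overlapping parts with the origin at the bottom-left of its bounding rectangle.
Rectangular body: 50 × 85, A = 4 250 mm², y = 42.5 mm, Ī = 2 558 854 mm⁴.
Semicircular cap: semicircle r = 25, A = 981.7 mm², y = 95.61 mm, Ī = 42 874 mm⁴.
Centroid: ȳ = ΣA·y / ΣA = 52.47 mm.
Transfer each piece to the horizontal centroidal axis using Ī + A·d² with d = y − 52.47:
  rectangular body: d = -9.966 mm → contributes +2 980 991 mm⁴
  semicircular cap: d = 43.14 mm → contributes +1 870 310 mm⁴
Total I = 4 851 301 mm⁴.
Radius of gyration: k = √(I/A) = √(4 851 301 / 5 232) = 30.45 mm.

k_x ≈ 30 mm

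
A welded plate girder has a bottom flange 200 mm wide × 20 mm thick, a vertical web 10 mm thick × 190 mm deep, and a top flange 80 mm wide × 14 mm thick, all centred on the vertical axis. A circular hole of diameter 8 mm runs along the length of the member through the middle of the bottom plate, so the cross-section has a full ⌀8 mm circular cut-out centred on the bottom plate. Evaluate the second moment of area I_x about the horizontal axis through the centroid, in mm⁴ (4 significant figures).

I_x ≈ 4.811 × 10⁷ mm⁴

Break the section into simple shapes (no overlaps), measuring from the bottom-left corner of the bounding box.
Bottom plate: 200 × 20, A = 4 000 mm², y = 10 mm, Ī = 133 333 mm⁴.
Web plate: 10 × 190, A = 1 900 mm², y = 115 mm, Ī = 5 715 833 mm⁴.
Top plate: 80 × 14, A = 1 120 mm², y = 217 mm, Ī = 18293.3 mm⁴.
Hole (subtracted): ⌀8, A = 50.2655 mm², y = 10 mm, Ī = 201.062 mm⁴.
Centroid: ȳ = ΣA·y / ΣA = 71.8876 mm.
Transfer each piece to the horizontal axis through the centroid using Ī + A·d² with d = y − 71.8876:
  bottom plate: d = -61.8876 mm → contributes +15 453 623 mm⁴
  web plate: d = 43.1124 mm → contributes +9 247 327 mm⁴
  top plate: d = 145.112 mm → contributes +23 602 822 mm⁴
  hole: d = -61.8876 mm → contributes −192 722 mm⁴
Total I = 48 111 050 mm⁴.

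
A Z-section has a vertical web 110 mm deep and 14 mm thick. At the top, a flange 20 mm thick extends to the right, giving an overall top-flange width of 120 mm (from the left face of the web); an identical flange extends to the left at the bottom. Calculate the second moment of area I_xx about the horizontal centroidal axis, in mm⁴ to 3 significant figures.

Break the section into simple shapes (no overlaps), measuring from the bottom-left corner of the bounding box.
Web: 14 × 110, A = 1 540 mm², y = 55 mm, Ī = 1 552 833 mm⁴.
Top flange (beyond web): 106 × 20, A = 2 120 mm², y = 100 mm, Ī = 70 667 mm⁴.
Bottom flange (beyond web): 106 × 20, A = 2 120 mm², y = 10 mm, Ī = 70 667 mm⁴.
Centroid: ȳ = ΣA·y / ΣA = 55 mm.
Transfer each piece to the horizontal centroidal axis using Ī + A·d² with d = y − 55:
  web: d = 0 mm → contributes +1 552 833 mm⁴
  top flange (beyond web): d = 45 mm → contributes +4 363 667 mm⁴
  bottom flange (beyond web): d = -45 mm → contributes +4 363 667 mm⁴
Total I = 10 280 167 mm⁴.

I_xx ≈ 1.03 × 10⁷ mm⁴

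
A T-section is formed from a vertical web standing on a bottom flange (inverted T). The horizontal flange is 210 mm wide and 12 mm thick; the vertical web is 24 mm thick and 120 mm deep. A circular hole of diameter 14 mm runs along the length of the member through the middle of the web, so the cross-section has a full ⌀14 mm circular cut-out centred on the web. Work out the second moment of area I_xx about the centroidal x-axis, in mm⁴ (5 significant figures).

Decompose the section into non-overlapping parts with the origin at the bottom-left of its bounding rectangle.
Flange: 210 × 12, A = 2 520 mm², y = 6 mm, Ī = 30 240 mm⁴.
Web: 24 × 120, A = 2 880 mm², y = 72 mm, Ī = 3 456 000 mm⁴.
Hole (subtracted): ⌀14, A = 153.938 mm², y = 72 mm, Ī = 1885.741 mm⁴.
Centroid: ȳ = ΣA·y / ΣA = 40.29622 mm.
Transfer each piece to the centroidal x-axis using Ī + A·d² with d = y − 40.29622:
  flange: d = -34.29622 mm → contributes +2 994 341 mm⁴
  web: d = 31.70378 mm → contributes +6 350 774 mm⁴
  hole: d = 31.70378 mm → contributes −156613.4 mm⁴
Total I = 9 188 501 mm⁴.

I_xx ≈ 9.1885 × 10⁶ mm⁴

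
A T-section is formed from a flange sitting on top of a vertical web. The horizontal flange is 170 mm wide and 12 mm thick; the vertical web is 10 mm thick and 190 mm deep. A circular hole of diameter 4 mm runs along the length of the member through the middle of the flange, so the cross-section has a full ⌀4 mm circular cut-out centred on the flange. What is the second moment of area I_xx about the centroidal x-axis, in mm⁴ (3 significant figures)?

I_xx ≈ 1.57 × 10⁷ mm⁴

Decompose the section into non-overlapping parts with the origin at the bottom-left of its bounding rectangle.
Flange: 170 × 12, A = 2 040 mm², y = 196 mm, Ī = 24 480 mm⁴.
Web: 10 × 190, A = 1 900 mm², y = 95 mm, Ī = 5 715 833 mm⁴.
Hole (subtracted): ⌀4, A = 12.566 mm², y = 196 mm, Ī = 12.566 mm⁴.
Centroid: ȳ = ΣA·y / ΣA = 147.14 mm.
Transfer each piece to the centroidal x-axis using Ī + A·d² with d = y − 147.14:
  flange: d = 48.861 mm → contributes +4 894 855 mm⁴
  web: d = -52.139 mm → contributes +10 880 852 mm⁴
  hole: d = 48.861 mm → contributes −30 014 mm⁴
Total I = 15 745 693 mm⁴.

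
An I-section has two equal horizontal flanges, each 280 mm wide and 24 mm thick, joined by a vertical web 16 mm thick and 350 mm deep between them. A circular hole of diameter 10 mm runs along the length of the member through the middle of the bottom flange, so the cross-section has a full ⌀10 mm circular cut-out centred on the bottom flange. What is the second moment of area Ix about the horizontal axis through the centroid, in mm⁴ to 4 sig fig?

Ix ≈ 5.250 × 10⁸ mm⁴

Split into non-overlapping primitives; take the origin at the lower-left of the bounding box.
Bottom flange: 280 × 24, A = 6 720 mm², y = 12 mm, Ī = 322 560 mm⁴.
Web: 16 × 350, A = 5 600 mm², y = 199 mm, Ī = 57 166 667 mm⁴.
Top flange: 280 × 24, A = 6 720 mm², y = 386 mm, Ī = 322 560 mm⁴.
Hole (subtracted): ⌀10, A = 78.5398 mm², y = 12 mm, Ī = 490.874 mm⁴.
Centroid: ȳ = ΣA·y / ΣA = 199.775 mm.
Transfer each piece to the horizontal axis through the centroid using Ī + A·d² with d = y − 199.775:
  bottom flange: d = -187.775 mm → contributes +237 264 979 mm⁴
  web: d = -0.774568 mm → contributes +57 170 026 mm⁴
  top flange: d = 186.225 mm → contributes +233 371 565 mm⁴
  hole: d = -187.775 mm → contributes −2 769 749 mm⁴
Total I = 525 036 821 mm⁴.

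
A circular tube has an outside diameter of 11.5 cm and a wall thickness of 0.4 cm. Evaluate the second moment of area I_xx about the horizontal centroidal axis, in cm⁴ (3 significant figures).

I_xx ≈ 215 cm⁴

Break the section into simple shapes (no overlaps), measuring from the bottom-left corner of the bounding box.
Outer circle: ⌀11.5, A = 103.87 cm², y = 5.75 cm, Ī = 858.54 cm⁴.
Bore (subtracted): ⌀10.7, A = 89.92 cm², y = 5.75 cm, Ī = 643.44 cm⁴.
By symmetry the centroid is at mid-height, ȳ = 5.75 cm.
All pieces are centred on the horizontal centroidal axis, so I = ΣĪ (holes subtracted) = 215.11 cm⁴.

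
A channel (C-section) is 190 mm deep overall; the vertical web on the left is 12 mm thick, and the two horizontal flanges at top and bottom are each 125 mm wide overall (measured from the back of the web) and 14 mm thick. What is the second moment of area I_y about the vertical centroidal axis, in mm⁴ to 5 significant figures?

I_y ≈ 8.5703 × 10⁶ mm⁴

Treat the section as a set of non-overlapping primitives; coordinates are from the bounding-box lower-left.
Web: 12 × 190, A = 2 280 mm², x = 6 mm, Ī = 27 360 mm⁴.
Top flange (beyond web): 113 × 14, A = 1 582 mm², x = 68.5 mm, Ī = 1 683 380 mm⁴.
Bottom flange (beyond web): 113 × 14, A = 1 582 mm², x = 68.5 mm, Ī = 1 683 380 mm⁴.
Centroid: x̄ = ΣA·x / ΣA = 42.32439 mm.
Transfer each piece to the vertical centroidal axis using Ī + A·d² with d = x − 42.32439:
  web: d = -36.32439 mm → contributes +3 035 732 mm⁴
  top flange (beyond web): d = 26.17561 mm → contributes +2 767 307 mm⁴
  bottom flange (beyond web): d = 26.17561 mm → contributes +2 767 307 mm⁴
Total I = 8 570 346 mm⁴.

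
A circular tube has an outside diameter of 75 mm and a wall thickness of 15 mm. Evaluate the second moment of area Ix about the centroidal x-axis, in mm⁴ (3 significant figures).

Break the section into simple shapes (no overlaps), measuring from the bottom-left corner of the bounding box.
Outer circle: ⌀75, A = 4417.9 mm², y = 37.5 mm, Ī = 1 553 156 mm⁴.
Bore (subtracted): ⌀45, A = 1590.4 mm², y = 37.5 mm, Ī = 201 289 mm⁴.
By symmetry the centroid is at mid-height, ȳ = 37.5 mm.
All pieces are centred on the centroidal x-axis, so I = ΣĪ (holes subtracted) = 1 351 867 mm⁴.

Ix ≈ 1.35 × 10⁶ mm⁴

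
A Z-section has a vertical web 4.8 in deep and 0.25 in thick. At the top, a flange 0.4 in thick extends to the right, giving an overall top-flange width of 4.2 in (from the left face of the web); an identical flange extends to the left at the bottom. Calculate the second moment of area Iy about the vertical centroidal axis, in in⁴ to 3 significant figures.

Treat the section as a set of non-overlapping primitives; coordinates are from the bounding-box lower-left.
Web: 0.25 × 4.8, A = 1.2 in², x = 4.075 in, Ī = 0.00625 in⁴.
Top flange (beyond web): 3.95 × 0.4, A = 1.58 in², x = 6.175 in, Ī = 2.0543 in⁴.
Bottom flange (beyond web): 3.95 × 0.4, A = 1.58 in², x = 1.975 in, Ī = 2.0543 in⁴.
Centroid: x̄ = ΣA·x / ΣA = 4.075 in.
Transfer each piece to the vertical centroidal axis using Ī + A·d² with d = x − 4.075:
  web: d = 0 in → contributes +0.00625 in⁴
  top flange (beyond web): d = 2.1 in → contributes +9.0221 in⁴
  bottom flange (beyond web): d = -2.1 in → contributes +9.0221 in⁴
Total I = 18.051 in⁴.

Iy ≈ 18.1 in⁴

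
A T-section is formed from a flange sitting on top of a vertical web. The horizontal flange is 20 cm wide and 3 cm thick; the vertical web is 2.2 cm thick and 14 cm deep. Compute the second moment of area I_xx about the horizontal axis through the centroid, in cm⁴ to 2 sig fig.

Decompose the section into non-overlapping parts with the origin at the bottom-left of its bounding rectangle.
Flange: 20 × 3, A = 60 cm², y = 15.5 cm, Ī = 45 cm⁴.
Web: 2.2 × 14, A = 30.8 cm², y = 7 cm, Ī = 503.1 cm⁴.
Centroid: ȳ = ΣA·y / ΣA = 12.62 cm.
Transfer each piece to the horizontal axis through the centroid using Ī + A·d² with d = y − 12.62:
  flange: d = 2.883 cm → contributes +543.8 cm⁴
  web: d = -5.617 cm → contributes +1 475 cm⁴
Total I = 2 019 cm⁴.

I_xx ≈ 2000 cm⁴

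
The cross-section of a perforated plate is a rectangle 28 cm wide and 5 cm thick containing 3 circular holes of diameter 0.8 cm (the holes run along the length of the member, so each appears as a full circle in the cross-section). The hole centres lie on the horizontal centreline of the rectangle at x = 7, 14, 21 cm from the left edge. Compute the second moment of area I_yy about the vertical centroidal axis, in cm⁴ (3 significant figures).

Split into non-overlapping primitives; take the origin at the lower-left of the bounding box.
Plate: 28 × 5, A = 140 cm², x = 14 cm, Ī = 9146.7 cm⁴.
Hole 1 (subtracted): ⌀0.8, A = 0.50265 cm², x = 7 cm, Ī = 0.020106 cm⁴.
Hole 2 (subtracted): ⌀0.8, A = 0.50265 cm², x = 14 cm, Ī = 0.020106 cm⁴.
Hole 3 (subtracted): ⌀0.8, A = 0.50265 cm², x = 21 cm, Ī = 0.020106 cm⁴.
By symmetry the centroid is at mid-width, x̄ = 14 cm.
Transfer each piece to the vertical centroidal axis using Ī + A·d² with d = x − 14:
  plate: d = 0 cm → contributes +9146.7 cm⁴
  hole 1: d = -7 cm → contributes −24.65 cm⁴
  hole 2: d = 0 cm → contributes −0.020106 cm⁴
  hole 3: d = 7 cm → contributes −24.65 cm⁴
Total I = 9097.3 cm⁴.

I_yy ≈ 9100 cm⁴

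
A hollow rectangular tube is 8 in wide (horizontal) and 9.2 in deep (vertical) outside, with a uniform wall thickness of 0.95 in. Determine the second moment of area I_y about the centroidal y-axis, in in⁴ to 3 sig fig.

Break the section into simple shapes (no overlaps), measuring from the bottom-left corner of the bounding box.
Outer rectangle: 8 × 9.2, A = 73.6 in², x = 4 in, Ī = 392.53 in⁴.
Inner void (subtracted): 6.1 × 7.3, A = 44.53 in², x = 4 in, Ī = 138.08 in⁴.
By symmetry the centroid is at mid-width, x̄ = 4 in.
All pieces are centred on the centroidal y-axis, so I = ΣĪ (holes subtracted) = 254.45 in⁴.

I_y ≈ 254 in⁴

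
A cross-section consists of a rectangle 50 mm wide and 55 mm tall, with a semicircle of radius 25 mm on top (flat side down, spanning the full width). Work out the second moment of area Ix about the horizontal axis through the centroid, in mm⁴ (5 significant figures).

Treat the section as a set of non-overlapping primitives; coordinates are from the bounding-box lower-left.
Rectangular body: 50 × 55, A = 2 750 mm², y = 27.5 mm, Ī = 693229.2 mm⁴.
Semicircular cap: semicircle r = 25, A = 981.7477 mm², y = 65.61033 mm, Ī = 42873.81 mm⁴.
Centroid: ȳ = ΣA·y / ΣA = 37.52606 mm.
Transfer each piece to the horizontal axis through the centroid using Ī + A·d² with d = y − 37.52606:
  rectangular body: d = -10.02606 mm → contributes +969664.4 mm⁴
  semicircular cap: d = 28.08427 mm → contributes +817203.9 mm⁴
Total I = 1 786 868 mm⁴.

Ix ≈ 1.7869 × 10⁶ mm⁴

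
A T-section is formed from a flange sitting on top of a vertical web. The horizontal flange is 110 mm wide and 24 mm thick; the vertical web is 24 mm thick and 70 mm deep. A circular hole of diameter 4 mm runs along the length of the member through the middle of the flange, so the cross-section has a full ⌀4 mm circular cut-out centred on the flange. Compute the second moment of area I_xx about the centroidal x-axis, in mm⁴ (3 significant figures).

I_xx ≈ 3.08 × 10⁶ mm⁴

Break the section into simple shapes (no overlaps), measuring from the bottom-left corner of the bounding box.
Flange: 110 × 24, A = 2 640 mm², y = 82 mm, Ī = 126 720 mm⁴.
Web: 24 × 70, A = 1 680 mm², y = 35 mm, Ī = 686 000 mm⁴.
Hole (subtracted): ⌀4, A = 12.566 mm², y = 82 mm, Ī = 12.566 mm⁴.
Centroid: ȳ = ΣA·y / ΣA = 63.669 mm.
Transfer each piece to the centroidal x-axis using Ī + A·d² with d = y − 63.669:
  flange: d = 18.331 mm → contributes +1 013 837 mm⁴
  web: d = -28.669 mm → contributes +2 066 802 mm⁴
  hole: d = 18.331 mm → contributes −4235.2 mm⁴
Total I = 3 076 404 mm⁴.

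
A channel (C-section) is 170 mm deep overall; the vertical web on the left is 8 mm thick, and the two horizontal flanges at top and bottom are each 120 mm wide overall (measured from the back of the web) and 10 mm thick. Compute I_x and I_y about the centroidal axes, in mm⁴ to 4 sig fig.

Treat the section as a set of non-overlapping primitives; coordinates are from the bounding-box lower-left.
Web: 8 × 170, A = 1 360 mm², y = 85 mm, Ī = 3 275 333 mm⁴.
Top flange (beyond web): 112 × 10, A = 1 120 mm², y = 165 mm, Ī = 9333.33 mm⁴.
Bottom flange (beyond web): 112 × 10, A = 1 120 mm², y = 5 mm, Ī = 9333.33 mm⁴.
By symmetry the centroid is at mid-height, ȳ = 85 mm.
Transfer each piece to the centroidal x-axis using Ī + A·d² with d = y − 85:
  web: d = 0 mm → contributes +3 275 333 mm⁴
  top flange (beyond web): d = 80 mm → contributes +7 177 333 mm⁴
  bottom flange (beyond web): d = -80 mm → contributes +7 177 333 mm⁴
Total I = 17 630 000 mm⁴.
For the y-axis: x̄ = 41.3333 mm.
Repeating about the centroidal y-axis gives I_y = 5 395 200 mm⁴.

I_x ≈ 1.763 × 10⁷ mm⁴, I_y ≈ 5.395 × 10⁶ mm⁴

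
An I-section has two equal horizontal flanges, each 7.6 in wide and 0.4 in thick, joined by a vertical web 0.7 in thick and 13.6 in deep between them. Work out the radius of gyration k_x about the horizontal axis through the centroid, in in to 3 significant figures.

Split into non-overlapping primitives; take the origin at the lower-left of the bounding box.
Bottom flange: 7.6 × 0.4, A = 3.04 in², y = 0.2 in, Ī = 0.040533 in⁴.
Web: 0.7 × 13.6, A = 9.52 in², y = 7.2 in, Ī = 146.73 in⁴.
Top flange: 7.6 × 0.4, A = 3.04 in², y = 14.2 in, Ī = 0.040533 in⁴.
By symmetry the centroid is at mid-height, ȳ = 7.2 in.
Transfer each piece to the horizontal axis through the centroid using Ī + A·d² with d = y − 7.2:
  bottom flange: d = -7 in → contributes +149 in⁴
  web: d = 0 in → contributes +146.73 in⁴
  top flange: d = 7 in → contributes +149 in⁴
Total I = 444.74 in⁴.
Radius of gyration: k = √(I/A) = √(444.74 / 15.6) = 5.3394 in.

k_x ≈ 5.34 in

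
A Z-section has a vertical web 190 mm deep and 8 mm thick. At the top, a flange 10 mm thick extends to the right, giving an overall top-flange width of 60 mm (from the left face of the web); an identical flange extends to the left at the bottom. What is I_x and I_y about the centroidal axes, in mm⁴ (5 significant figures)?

Split into non-overlapping primitives; take the origin at the lower-left of the bounding box.
Web: 8 × 190, A = 1 520 mm², y = 95 mm, Ī = 4 572 667 mm⁴.
Top flange (beyond web): 52 × 10, A = 520 mm², y = 185 mm, Ī = 4333.333 mm⁴.
Bottom flange (beyond web): 52 × 10, A = 520 mm², y = 5 mm, Ī = 4333.333 mm⁴.
Centroid: ȳ = ΣA·y / ΣA = 95 mm.
Transfer each piece to the centroidal x-axis using Ī + A·d² with d = y − 95:
  web: d = 0 mm → contributes +4 572 667 mm⁴
  top flange (beyond web): d = 90 mm → contributes +4 216 333 mm⁴
  bottom flange (beyond web): d = -90 mm → contributes +4 216 333 mm⁴
Total I = 13 005 333 mm⁴.
For the y-axis: x̄ = 56 mm.
Repeating about the centroidal y-axis gives I_y = 1 178 453 mm⁴.

I_x ≈ 1.3005 × 10⁷ mm⁴, I_y ≈ 1.1785 × 10⁶ mm⁴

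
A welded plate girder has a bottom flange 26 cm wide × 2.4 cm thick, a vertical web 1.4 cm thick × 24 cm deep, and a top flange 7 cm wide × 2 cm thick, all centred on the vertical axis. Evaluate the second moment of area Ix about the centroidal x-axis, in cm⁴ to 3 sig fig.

Ix ≈ 1.11 × 10⁴ cm⁴

Decompose the section into non-overlapping parts with the origin at the bottom-left of its bounding rectangle.
Bottom plate: 26 × 2.4, A = 62.4 cm², y = 1.2 cm, Ī = 29.952 cm⁴.
Web plate: 1.4 × 24, A = 33.6 cm², y = 14.4 cm, Ī = 1612.8 cm⁴.
Top plate: 7 × 2, A = 14 cm², y = 27.4 cm, Ī = 4.6667 cm⁴.
Centroid: ȳ = ΣA·y / ΣA = 8.5665 cm.
Transfer each piece to the centroidal x-axis using Ī + A·d² with d = y − 8.5665:
  bottom plate: d = -7.3665 cm → contributes +3416.1 cm⁴
  web plate: d = 5.8335 cm → contributes +2756.2 cm⁴
  top plate: d = 18.833 cm → contributes +4970.5 cm⁴
Total I = 11 143 cm⁴.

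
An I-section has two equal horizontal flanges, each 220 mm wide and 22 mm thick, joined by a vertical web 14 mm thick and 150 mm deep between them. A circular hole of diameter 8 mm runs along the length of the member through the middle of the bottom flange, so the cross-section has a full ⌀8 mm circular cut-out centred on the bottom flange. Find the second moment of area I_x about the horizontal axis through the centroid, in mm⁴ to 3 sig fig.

Break the section into simple shapes (no overlaps), measuring from the bottom-left corner of the bounding box.
Bottom flange: 220 × 22, A = 4 840 mm², y = 11 mm, Ī = 195 213 mm⁴.
Web: 14 × 150, A = 2 100 mm², y = 97 mm, Ī = 3 937 500 mm⁴.
Top flange: 220 × 22, A = 4 840 mm², y = 183 mm, Ī = 195 213 mm⁴.
Hole (subtracted): ⌀8, A = 50.265 mm², y = 11 mm, Ī = 201.06 mm⁴.
Centroid: ȳ = ΣA·y / ΣA = 97.369 mm.
Transfer each piece to the horizontal axis through the centroid using Ī + A·d² with d = y − 97.369:
  bottom flange: d = -86.369 mm → contributes +36 299 310 mm⁴
  web: d = -0.36854 mm → contributes +3 937 785 mm⁴
  top flange: d = 85.631 mm → contributes +35 685 712 mm⁴
  hole: d = -86.369 mm → contributes −375 158 mm⁴
Total I = 75 547 649 mm⁴.

I_x ≈ 7.55 × 10⁷ mm⁴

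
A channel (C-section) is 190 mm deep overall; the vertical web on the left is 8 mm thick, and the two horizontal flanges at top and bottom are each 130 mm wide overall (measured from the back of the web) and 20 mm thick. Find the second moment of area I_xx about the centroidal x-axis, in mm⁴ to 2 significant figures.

Treat the section as a set of non-overlapping primitives; coordinates are from the bounding-box lower-left.
Web: 8 × 190, A = 1 520 mm², y = 95 mm, Ī = 4 572 667 mm⁴.
Top flange (beyond web): 122 × 20, A = 2 440 mm², y = 180 mm, Ī = 81 333 mm⁴.
Bottom flange (beyond web): 122 × 20, A = 2 440 mm², y = 10 mm, Ī = 81 333 mm⁴.
By symmetry the centroid is at mid-height, ȳ = 95 mm.
Transfer each piece to the centroidal x-axis using Ī + A·d² with d = y − 95:
  web: d = 0 mm → contributes +4 572 667 mm⁴
  top flange (beyond web): d = 85 mm → contributes +17 710 333 mm⁴
  bottom flange (beyond web): d = -85 mm → contributes +17 710 333 mm⁴
Total I = 39 993 333 mm⁴.

I_xx ≈ 4.0 × 10⁷ mm⁴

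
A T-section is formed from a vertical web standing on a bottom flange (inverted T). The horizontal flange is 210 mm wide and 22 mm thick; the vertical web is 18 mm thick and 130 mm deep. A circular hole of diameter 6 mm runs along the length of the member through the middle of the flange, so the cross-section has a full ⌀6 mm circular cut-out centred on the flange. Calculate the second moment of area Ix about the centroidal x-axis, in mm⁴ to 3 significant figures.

Ix ≈ 1.24 × 10⁷ mm⁴

Decompose the section into non-overlapping parts with the origin at the bottom-left of its bounding rectangle.
Flange: 210 × 22, A = 4 620 mm², y = 11 mm, Ī = 186 340 mm⁴.
Web: 18 × 130, A = 2 340 mm², y = 87 mm, Ī = 3 295 500 mm⁴.
Hole (subtracted): ⌀6, A = 28.274 mm², y = 11 mm, Ī = 63.617 mm⁴.
Centroid: ȳ = ΣA·y / ΣA = 36.656 mm.
Transfer each piece to the centroidal x-axis using Ī + A·d² with d = y − 36.656:
  flange: d = -25.656 mm → contributes +3 227 352 mm⁴
  web: d = 50.344 mm → contributes +9 226 285 mm⁴
  hole: d = -25.656 mm → contributes −18 675 mm⁴
Total I = 12 434 962 mm⁴.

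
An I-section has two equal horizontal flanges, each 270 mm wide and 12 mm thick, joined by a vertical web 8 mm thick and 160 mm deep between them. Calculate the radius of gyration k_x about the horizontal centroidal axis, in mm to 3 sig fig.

Break the section into simple shapes (no overlaps), measuring from the bottom-left corner of the bounding box.
Bottom flange: 270 × 12, A = 3 240 mm², y = 6 mm, Ī = 38 880 mm⁴.
Web: 8 × 160, A = 1 280 mm², y = 92 mm, Ī = 2 730 667 mm⁴.
Top flange: 270 × 12, A = 3 240 mm², y = 178 mm, Ī = 38 880 mm⁴.
By symmetry the centroid is at mid-height, ȳ = 92 mm.
Transfer each piece to the horizontal centroidal axis using Ī + A·d² with d = y − 92:
  bottom flange: d = -86 mm → contributes +24 001 920 mm⁴
  web: d = 0 mm → contributes +2 730 667 mm⁴
  top flange: d = 86 mm → contributes +24 001 920 mm⁴
Total I = 50 734 507 mm⁴.
Radius of gyration: k = √(I/A) = √(50 734 507 / 7 760) = 80.858 mm.

k_x ≈ 80.9 mm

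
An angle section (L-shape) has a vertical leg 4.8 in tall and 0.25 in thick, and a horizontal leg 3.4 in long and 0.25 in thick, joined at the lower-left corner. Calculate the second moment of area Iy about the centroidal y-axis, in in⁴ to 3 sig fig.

Iy ≈ 2.03 in⁴

Treat the section as a set of non-overlapping primitives; coordinates are from the bounding-box lower-left.
Vertical leg: 0.25 × 4.8, A = 1.2 in², x = 0.125 in, Ī = 0.00625 in⁴.
Horizontal leg (remainder): 3.15 × 0.25, A = 0.7875 in², x = 1.825 in, Ī = 0.65116 in⁴.
Centroid: x̄ = ΣA·x / ΣA = 0.79858 in.
Transfer each piece to the centroidal y-axis using Ī + A·d² with d = x − 0.79858:
  vertical leg: d = -0.67358 in → contributes +0.55071 in⁴
  horizontal leg (remainder): d = 1.0264 in → contributes +1.4808 in⁴
Total I = 2.0315 in⁴.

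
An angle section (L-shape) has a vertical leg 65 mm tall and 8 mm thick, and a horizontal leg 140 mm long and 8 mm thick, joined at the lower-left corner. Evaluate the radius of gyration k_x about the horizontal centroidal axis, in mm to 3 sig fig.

k_x ≈ 17.3 mm

Decompose the section into non-overlapping parts with the origin at the bottom-left of its bounding rectangle.
Vertical leg: 8 × 65, A = 520 mm², y = 32.5 mm, Ī = 183 083 mm⁴.
Horizontal leg (remainder): 132 × 8, A = 1 056 mm², y = 4 mm, Ī = 5 632 mm⁴.
Centroid: ȳ = ΣA·y / ΣA = 13.404 mm.
Transfer each piece to the horizontal centroidal axis using Ī + A·d² with d = y − 13.404:
  vertical leg: d = 19.096 mm → contributes +372 714 mm⁴
  horizontal leg (remainder): d = -9.4036 mm → contributes +99 011 mm⁴
Total I = 471 725 mm⁴.
Radius of gyration: k = √(I/A) = √(471 725 / 1 576) = 17.301 mm.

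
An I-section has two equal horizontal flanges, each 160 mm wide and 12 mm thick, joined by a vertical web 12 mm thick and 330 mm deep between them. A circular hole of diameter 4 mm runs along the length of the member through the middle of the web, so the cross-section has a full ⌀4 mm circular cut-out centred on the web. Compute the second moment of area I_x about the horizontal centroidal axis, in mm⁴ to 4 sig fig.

I_x ≈ 1.483 × 10⁸ mm⁴

Split into non-overlapping primitives; take the origin at the lower-left of the bounding box.
Bottom flange: 160 × 12, A = 1 920 mm², y = 6 mm, Ī = 23 040 mm⁴.
Web: 12 × 330, A = 3 960 mm², y = 177 mm, Ī = 35 937 000 mm⁴.
Top flange: 160 × 12, A = 1 920 mm², y = 348 mm, Ī = 23 040 mm⁴.
Hole (subtracted): ⌀4, A = 12.5664 mm², y = 177 mm, Ī = 12.5664 mm⁴.
By symmetry the centroid is at mid-height, ȳ = 177 mm.
Transfer each piece to the horizontal centroidal axis using Ī + A·d² with d = y − 177:
  bottom flange: d = -171 mm → contributes +56 165 760 mm⁴
  web: d = 0 mm → contributes +35 937 000 mm⁴
  top flange: d = 171 mm → contributes +56 165 760 mm⁴
  hole: d = 0 mm → contributes −12.5664 mm⁴
Total I = 148 268 507 mm⁴.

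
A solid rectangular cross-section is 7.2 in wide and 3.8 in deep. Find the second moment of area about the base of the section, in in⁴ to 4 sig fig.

The section: 7.2 × 3.8, A = 27.36 in², y = 1.9 in, Ī = 32.9232 in⁴.
Transfer it to the base of the section using Ī + A·d² with d = y − 0:
  the section: d = 1.9 in → contributes +131.693 in⁴
Total I = 131.693 in⁴.

I_base ≈ 131.7 in⁴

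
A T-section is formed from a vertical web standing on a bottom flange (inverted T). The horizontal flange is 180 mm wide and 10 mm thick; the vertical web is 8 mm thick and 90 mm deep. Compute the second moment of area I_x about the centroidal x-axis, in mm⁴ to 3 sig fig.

Decompose the section into non-overlapping parts with the origin at the bottom-left of its bounding rectangle.
Flange: 180 × 10, A = 1 800 mm², y = 5 mm, Ī = 15 000 mm⁴.
Web: 8 × 90, A = 720 mm², y = 55 mm, Ī = 486 000 mm⁴.
Centroid: ȳ = ΣA·y / ΣA = 19.286 mm.
Transfer each piece to the centroidal x-axis using Ī + A·d² with d = y − 19.286:
  flange: d = -14.286 mm → contributes +382 347 mm⁴
  web: d = 35.714 mm → contributes +1 404 367 mm⁴
Total I = 1 786 714 mm⁴.

I_x ≈ 1.79 × 10⁶ mm⁴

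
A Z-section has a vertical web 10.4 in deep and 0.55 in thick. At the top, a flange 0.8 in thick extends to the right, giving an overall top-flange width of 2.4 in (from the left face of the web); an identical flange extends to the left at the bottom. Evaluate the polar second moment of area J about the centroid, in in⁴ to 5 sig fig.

J ≈ 125.16 in⁴

Break the section into simple shapes (no overlaps), measuring from the bottom-left corner of the bounding box.
Web: 0.55 × 10.4, A = 5.72 in², y = 5.2 in, Ī = 51.55627 in⁴.
Top flange (beyond web): 1.85 × 0.8, A = 1.48 in², y = 10 in, Ī = 0.07893333 in⁴.
Bottom flange (beyond web): 1.85 × 0.8, A = 1.48 in², y = 0.4 in, Ī = 0.07893333 in⁴.
Centroid: ȳ = ΣA·y / ΣA = 5.2 in.
Transfer each piece to the centroidal x-axis using Ī + A·d² with d = y − 5.2:
  web: d = 0 in → contributes +51.55627 in⁴
  top flange (beyond web): d = 4.8 in → contributes +34.17813 in⁴
  bottom flange (beyond web): d = -4.8 in → contributes +34.17813 in⁴
Total I = 119.9125 in⁴.
For the y-axis: x̄ = 2.125 in.
Repeating about the centroidal y-axis gives I_y = 5.250808 in⁴.
Polar second moment: J = I_x + I_y = 125.1633 in⁴.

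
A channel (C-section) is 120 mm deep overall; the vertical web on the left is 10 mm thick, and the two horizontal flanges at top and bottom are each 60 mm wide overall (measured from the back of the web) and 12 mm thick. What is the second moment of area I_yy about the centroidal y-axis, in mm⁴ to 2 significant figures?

Break the section into simple shapes (no overlaps), measuring from the bottom-left corner of the bounding box.
Web: 10 × 120, A = 1 200 mm², x = 5 mm, Ī = 10 000 mm⁴.
Top flange (beyond web): 50 × 12, A = 600 mm², x = 35 mm, Ī = 125 000 mm⁴.
Bottom flange (beyond web): 50 × 12, A = 600 mm², x = 35 mm, Ī = 125 000 mm⁴.
Centroid: x̄ = ΣA·x / ΣA = 20 mm.
Transfer each piece to the centroidal y-axis using Ī + A·d² with d = x − 20:
  web: d = -15 mm → contributes +280 000 mm⁴
  top flange (beyond web): d = 15 mm → contributes +260 000 mm⁴
  bottom flange (beyond web): d = 15 mm → contributes +260 000 mm⁴
Total I = 800 000 mm⁴.

I_yy ≈ 8.0 × 10⁵ mm⁴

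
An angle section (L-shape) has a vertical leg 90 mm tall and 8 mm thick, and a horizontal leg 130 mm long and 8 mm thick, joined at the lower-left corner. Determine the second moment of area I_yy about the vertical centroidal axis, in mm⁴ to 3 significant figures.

Treat the section as a set of non-overlapping primitives; coordinates are from the bounding-box lower-left.
Vertical leg: 8 × 90, A = 720 mm², x = 4 mm, Ī = 3 840 mm⁴.
Horizontal leg (remainder): 122 × 8, A = 976 mm², x = 69 mm, Ī = 1 210 565 mm⁴.
Centroid: x̄ = ΣA·x / ΣA = 41.406 mm.
Transfer each piece to the vertical centroidal axis using Ī + A·d² with d = x − 41.406:
  vertical leg: d = -37.406 mm → contributes +1 011 252 mm⁴
  horizontal leg (remainder): d = 27.594 mm → contributes +1 953 738 mm⁴
Total I = 2 964 990 mm⁴.

I_yy ≈ 2.96 × 10⁶ mm⁴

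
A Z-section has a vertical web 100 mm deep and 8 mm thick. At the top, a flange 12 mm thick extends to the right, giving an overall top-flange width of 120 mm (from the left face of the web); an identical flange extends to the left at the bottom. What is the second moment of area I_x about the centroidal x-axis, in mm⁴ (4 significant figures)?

I_x ≈ 5.903 × 10⁶ mm⁴

Decompose the section into non-overlapping parts with the origin at the bottom-left of its bounding rectangle.
Web: 8 × 100, A = 800 mm², y = 50 mm, Ī = 666 667 mm⁴.
Top flange (beyond web): 112 × 12, A = 1 344 mm², y = 94 mm, Ī = 16 128 mm⁴.
Bottom flange (beyond web): 112 × 12, A = 1 344 mm², y = 6 mm, Ī = 16 128 mm⁴.
Centroid: ȳ = ΣA·y / ΣA = 50 mm.
Transfer each piece to the centroidal x-axis using Ī + A·d² with d = y − 50:
  web: d = 0 mm → contributes +666 667 mm⁴
  top flange (beyond web): d = 44 mm → contributes +2 618 112 mm⁴
  bottom flange (beyond web): d = -44 mm → contributes +2 618 112 mm⁴
Total I = 5 902 891 mm⁴.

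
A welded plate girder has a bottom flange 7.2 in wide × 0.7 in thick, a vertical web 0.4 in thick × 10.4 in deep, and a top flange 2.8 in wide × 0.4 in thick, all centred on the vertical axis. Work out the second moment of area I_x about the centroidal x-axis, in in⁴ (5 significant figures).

Break the section into simple shapes (no overlaps), measuring from the bottom-left corner of the bounding box.
Bottom plate: 7.2 × 0.7, A = 5.04 in², y = 0.35 in, Ī = 0.2058 in⁴.
Web plate: 0.4 × 10.4, A = 4.16 in², y = 5.9 in, Ī = 37.49547 in⁴.
Top plate: 2.8 × 0.4, A = 1.12 in², y = 11.3 in, Ī = 0.01493333 in⁴.
Centroid: ȳ = ΣA·y / ΣA = 3.775581 in.
Transfer each piece to the centroidal x-axis using Ī + A·d² with d = y − 3.775581:
  bottom plate: d = -3.425581 in → contributes +59.34822 in⁴
  web plate: d = 2.124419 in → contributes +56.27019 in⁴
  top plate: d = 7.524419 in → contributes +63.42583 in⁴
Total I = 179.0442 in⁴.

I_x ≈ 179.04 in⁴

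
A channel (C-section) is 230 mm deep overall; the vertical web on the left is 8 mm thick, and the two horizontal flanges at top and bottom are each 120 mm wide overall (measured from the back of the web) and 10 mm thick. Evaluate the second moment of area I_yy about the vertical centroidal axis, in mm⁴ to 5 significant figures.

I_yy ≈ 5.9881 × 10⁶ mm⁴

Decompose the section into non-overlapping parts with the origin at the bottom-left of its bounding rectangle.
Web: 8 × 230, A = 1 840 mm², x = 4 mm, Ī = 9813.333 mm⁴.
Top flange (beyond web): 112 × 10, A = 1 120 mm², x = 64 mm, Ī = 1 170 773 mm⁴.
Bottom flange (beyond web): 112 × 10, A = 1 120 mm², x = 64 mm, Ī = 1 170 773 mm⁴.
Centroid: x̄ = ΣA·x / ΣA = 36.94118 mm.
Transfer each piece to the vertical centroidal axis using Ī + A·d² with d = x − 36.94118:
  web: d = -32.94118 mm → contributes +2 006 436 mm⁴
  top flange (beyond web): d = 27.05882 mm → contributes +1 990 815 mm⁴
  bottom flange (beyond web): d = 27.05882 mm → contributes +1 990 815 mm⁴
Total I = 5 988 066 mm⁴.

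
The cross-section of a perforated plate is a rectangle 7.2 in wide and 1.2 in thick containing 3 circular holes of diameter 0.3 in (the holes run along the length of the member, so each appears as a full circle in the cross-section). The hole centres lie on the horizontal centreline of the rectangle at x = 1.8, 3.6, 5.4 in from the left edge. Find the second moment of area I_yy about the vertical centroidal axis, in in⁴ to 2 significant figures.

Split into non-overlapping primitives; take the origin at the lower-left of the bounding box.
Plate: 7.2 × 1.2, A = 8.64 in², x = 3.6 in, Ī = 37.32 in⁴.
Hole 1 (subtracted): ⌀0.3, A = 0.07069 in², x = 1.8 in, Ī = 0.0003976 in⁴.
Hole 2 (subtracted): ⌀0.3, A = 0.07069 in², x = 3.6 in, Ī = 0.0003976 in⁴.
Hole 3 (subtracted): ⌀0.3, A = 0.07069 in², x = 5.4 in, Ī = 0.0003976 in⁴.
By symmetry the centroid is at mid-width, x̄ = 3.6 in.
Transfer each piece to the vertical centroidal axis using Ī + A·d² with d = x − 3.6:
  plate: d = 0 in → contributes +37.32 in⁴
  hole 1: d = -1.8 in → contributes −0.2294 in⁴
  hole 2: d = 0 in → contributes −0.0003976 in⁴
  hole 3: d = 1.8 in → contributes −0.2294 in⁴
Total I = 36.87 in⁴.

I_yy ≈ 37 in⁴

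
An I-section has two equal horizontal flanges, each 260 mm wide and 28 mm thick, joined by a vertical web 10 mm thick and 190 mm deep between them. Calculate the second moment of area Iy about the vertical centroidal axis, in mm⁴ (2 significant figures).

Break the section into simple shapes (no overlaps), measuring from the bottom-left corner of the bounding box.
Bottom flange: 260 × 28, A = 7 280 mm², x = 130 mm, Ī = 41 010 667 mm⁴.
Web: 10 × 190, A = 1 900 mm², x = 130 mm, Ī = 15 833 mm⁴.
Top flange: 260 × 28, A = 7 280 mm², x = 130 mm, Ī = 41 010 667 mm⁴.
By symmetry the centroid is at mid-width, x̄ = 130 mm.
All pieces are centred on the vertical centroidal axis, so I = ΣĪ = 82 037 167 mm⁴.

Iy ≈ 8.2 × 10⁷ mm⁴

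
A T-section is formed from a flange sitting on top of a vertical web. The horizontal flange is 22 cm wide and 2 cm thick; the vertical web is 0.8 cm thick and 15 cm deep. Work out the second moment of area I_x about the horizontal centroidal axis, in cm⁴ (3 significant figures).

I_x ≈ 921 cm⁴

Split into non-overlapping primitives; take the origin at the lower-left of the bounding box.
Flange: 22 × 2, A = 44 cm², y = 16 cm, Ī = 14.667 cm⁴.
Web: 0.8 × 15, A = 12 cm², y = 7.5 cm, Ī = 225 cm⁴.
Centroid: ȳ = ΣA·y / ΣA = 14.179 cm.
Transfer each piece to the horizontal centroidal axis using Ī + A·d² with d = y − 14.179:
  flange: d = 1.8214 cm → contributes +160.64 cm⁴
  web: d = -6.6786 cm → contributes +760.24 cm⁴
Total I = 920.88 cm⁴.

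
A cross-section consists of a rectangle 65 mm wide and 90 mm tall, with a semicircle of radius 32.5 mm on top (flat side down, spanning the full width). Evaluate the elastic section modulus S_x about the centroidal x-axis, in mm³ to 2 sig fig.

S_x ≈ 1.3 × 10⁵ mm³

Break the section into simple shapes (no overlaps), measuring from the bottom-left corner of the bounding box.
Rectangular body: 65 × 90, A = 5 850 mm², y = 45 mm, Ī = 3 948 750 mm⁴.
Semicircular cap: semicircle r = 32.5, A = 1 659 mm², y = 103.8 mm, Ī = 122 452 mm⁴.
Centroid: ȳ = ΣA·y / ΣA = 57.99 mm.
Transfer each piece to the centroidal x-axis using Ī + A·d² with d = y − 57.99:
  rectangular body: d = -12.99 mm → contributes +4 935 949 mm⁴
  semicircular cap: d = 45.8 mm → contributes +3 603 211 mm⁴
Total I = 8 539 160 mm⁴.
Extreme fibre distance c = 64.51 mm; S = I/c = 132 370 mm³.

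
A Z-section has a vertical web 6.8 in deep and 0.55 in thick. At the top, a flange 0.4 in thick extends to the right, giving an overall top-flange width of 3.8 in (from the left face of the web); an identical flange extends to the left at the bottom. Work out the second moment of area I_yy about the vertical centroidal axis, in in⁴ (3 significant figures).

I_yy ≈ 11.8 in⁴

Treat the section as a set of non-overlapping primitives; coordinates are from the bounding-box lower-left.
Web: 0.55 × 6.8, A = 3.74 in², x = 3.525 in, Ī = 0.094279 in⁴.
Top flange (beyond web): 3.25 × 0.4, A = 1.3 in², x = 5.425 in, Ī = 1.1443 in⁴.
Bottom flange (beyond web): 3.25 × 0.4, A = 1.3 in², x = 1.625 in, Ī = 1.1443 in⁴.
Centroid: x̄ = ΣA·x / ΣA = 3.525 in.
Transfer each piece to the vertical centroidal axis using Ī + A·d² with d = x − 3.525:
  web: d = 0 in → contributes +0.094279 in⁴
  top flange (beyond web): d = 1.9 in → contributes +5.8373 in⁴
  bottom flange (beyond web): d = -1.9 in → contributes +5.8373 in⁴
Total I = 11.769 in⁴.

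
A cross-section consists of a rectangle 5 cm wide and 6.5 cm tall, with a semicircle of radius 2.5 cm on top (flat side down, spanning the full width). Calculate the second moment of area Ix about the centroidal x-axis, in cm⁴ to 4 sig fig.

Ix ≈ 258.8 cm⁴

Decompose the section into non-overlapping parts with the origin at the bottom-left of its bounding rectangle.
Rectangular body: 5 × 6.5, A = 32.5 cm², y = 3.25 cm, Ī = 114.427 cm⁴.
Semicircular cap: semicircle r = 2.5, A = 9.81748 cm², y = 7.56103 cm, Ī = 4.28738 cm⁴.
Centroid: ȳ = ΣA·y / ΣA = 4.25014 cm.
Transfer each piece to the centroidal x-axis using Ī + A·d² with d = y − 4.25014:
  rectangular body: d = -1.00014 cm → contributes +146.936 cm⁴
  semicircular cap: d = 3.31089 cm → contributes +111.907 cm⁴
Total I = 258.843 cm⁴.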